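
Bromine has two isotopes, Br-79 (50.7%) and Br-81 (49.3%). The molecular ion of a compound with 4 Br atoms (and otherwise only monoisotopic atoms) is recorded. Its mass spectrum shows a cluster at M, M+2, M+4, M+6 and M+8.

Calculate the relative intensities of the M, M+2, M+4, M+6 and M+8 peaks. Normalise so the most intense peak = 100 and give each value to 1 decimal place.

17.6 : 68.6 : 100.0 : 64.8 : 15.8

Expanding (0.507 + 0.493)^4:
P(M) = 0.507^4 = 0.066074
P(M+2) = 4 × 0.507^3 × 0.493^1 = 0.256999
P(M+4) = 6 × 0.507^2 × 0.493^2 = 0.374853
P(M+6) = 4 × 0.507^1 × 0.493^3 = 0.243001
P(M+8) = 0.493^4 = 0.059073
The M+4 peak is largest (0.374853); scaling to 100 gives 17.6 : 68.6 : 100.0 : 64.8 : 15.8.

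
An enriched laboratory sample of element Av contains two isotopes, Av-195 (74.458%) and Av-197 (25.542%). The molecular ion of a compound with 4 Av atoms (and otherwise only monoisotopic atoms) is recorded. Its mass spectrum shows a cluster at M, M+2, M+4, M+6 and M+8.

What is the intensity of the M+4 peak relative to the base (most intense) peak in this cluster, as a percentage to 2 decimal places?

Binomial terms of (0.74458 + 0.25542)^4: M 0.3074, M+2 0.4217, M+4 0.2170, M+6 0.0496, M+8 0.0043 → M+2 is the base peak.
P(M+2) = C(4,1) × 0.74458^3 × 0.25542^1 = 4 × 0.41279469 × 0.25542 = 0.421744 (base)
P(M+4) = C(4,2) × 0.74458^2 × 0.25542^2 = 6 × 0.55439938 × 0.06523938 = 0.217012
Relative intensity = 0.217012 / 0.421744 × 100 = 51.46

51.46%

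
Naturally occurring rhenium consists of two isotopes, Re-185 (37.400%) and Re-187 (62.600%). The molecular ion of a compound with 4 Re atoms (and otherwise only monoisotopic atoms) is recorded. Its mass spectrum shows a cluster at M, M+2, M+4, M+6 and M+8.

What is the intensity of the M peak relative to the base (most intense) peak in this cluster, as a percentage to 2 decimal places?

Term probabilities: M 0.0196, M+2 0.1310, M+4 0.3289, M+6 0.3670, M+8 0.1536. Base peak = M+6.
P(M+6) = C(4,3) × 0.37400^1 × 0.62600^3 = 4 × 0.3740 × 0.24531438 = 0.366990 (base)
P(M) = C(4,0) × 0.37400^4 × 0.62600^0 = 1 × 0.0195653 × 1.0000 = 0.019565
Relative intensity = 0.019565 / 0.366990 × 100 = 5.33

5.33%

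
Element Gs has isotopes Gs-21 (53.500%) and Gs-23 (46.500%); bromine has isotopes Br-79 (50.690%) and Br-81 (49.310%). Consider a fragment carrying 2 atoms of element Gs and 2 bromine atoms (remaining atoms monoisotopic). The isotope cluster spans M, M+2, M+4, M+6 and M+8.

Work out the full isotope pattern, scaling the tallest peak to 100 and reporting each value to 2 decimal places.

19.67 : 72.46 : 100.00 : 61.27 : 14.06

Element Gs pattern (n=2): 0.286225 : 0.49755 : 0.216225
Bromine pattern (n=2): 0.25694761 : 0.49990478 : 0.24314761
Convolve the two distributions (both contribute in 2-u steps):
  M: 0.286225×0.25694761 = 0.073545
  M+2: 0.286225×0.49990478 + 0.49755×0.25694761 = 0.270930
  M+4: 0.286225×0.24314761 + 0.49755×0.49990478 + 0.216225×0.25694761 = 0.373881
  M+6: 0.49755×0.24314761 + 0.216225×0.49990478 = 0.229070
  M+8: 0.216225×0.24314761 = 0.052575
Scale to base peak (0.373881) = 100: 19.67 : 72.46 : 100.00 : 61.27 : 14.06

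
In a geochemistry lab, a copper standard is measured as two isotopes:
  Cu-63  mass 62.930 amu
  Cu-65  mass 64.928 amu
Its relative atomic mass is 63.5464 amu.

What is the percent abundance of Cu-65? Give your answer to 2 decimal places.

30.85%

With x = fraction of Cu-63 (so Cu-65 is 1 − x):
62.930·x + 64.928·(1 − x) = 63.5464
(62.930 − 64.928)·x = 63.5464 − 64.928
x = -1.3816 / -1.998 = 0.69149 → 69.15% Cu-63, 30.85% Cu-65.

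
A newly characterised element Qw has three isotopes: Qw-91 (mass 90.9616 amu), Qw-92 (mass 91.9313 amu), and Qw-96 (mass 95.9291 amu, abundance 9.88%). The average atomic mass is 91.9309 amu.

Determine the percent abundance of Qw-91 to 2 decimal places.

40.77%

The remaining 90.12% is split between Qw-91 (fraction x) and Qw-92 (fraction 0.9012 − x).
Substituting: 90.9616x + 91.9313(0.9012 − x) = 82.45310492
(90.9616 − 91.9313)x = -0.39538264  ⇒  x = 0.40774, y = 0.49346
Qw-91: 40.77%, Qw-92: 49.35%.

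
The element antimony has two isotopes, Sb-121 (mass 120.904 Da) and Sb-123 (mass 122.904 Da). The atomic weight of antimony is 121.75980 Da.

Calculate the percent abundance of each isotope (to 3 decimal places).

Writing the weighted mean with unknown fraction x of Sb-121:
120.904·x + 122.904·(1 − x) = 121.75980
(120.904 − 122.904)·x = 121.75980 − 122.904
x = -1.14420 / -2.000 = 0.57210 → 57.210% Sb-121, 42.790% Sb-123.

Sb-121: 57.210%, Sb-123: 42.790%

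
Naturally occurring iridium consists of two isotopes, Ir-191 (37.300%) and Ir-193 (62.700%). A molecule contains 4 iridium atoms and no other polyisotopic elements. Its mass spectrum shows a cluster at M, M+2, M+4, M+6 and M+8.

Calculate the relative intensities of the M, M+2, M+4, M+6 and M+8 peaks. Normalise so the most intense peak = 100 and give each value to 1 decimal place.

Each Ir atom is independently Ir-191 (p = 0.37300) or Ir-193 (q = 0.62700); the cluster is the binomial expansion (p + q)^4.
P(M) = 0.37300^4 = 0.019357
P(M+2) = 4 × 0.37300^3 × 0.62700^1 = 0.130153
P(M+4) = 6 × 0.37300^2 × 0.62700^2 = 0.328174
P(M+6) = 4 × 0.37300^1 × 0.62700^3 = 0.367766
P(M+8) = 0.62700^4 = 0.154550
The M+6 peak is largest (0.367766); scaling to 100 gives 5.3 : 35.4 : 89.2 : 100.0 : 42.0.

5.3 : 35.4 : 89.2 : 100.0 : 42.0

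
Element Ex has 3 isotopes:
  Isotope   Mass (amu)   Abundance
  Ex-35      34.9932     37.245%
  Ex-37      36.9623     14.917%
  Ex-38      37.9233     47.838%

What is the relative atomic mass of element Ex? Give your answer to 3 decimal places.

36.689 amu

Average mass = Σ (abundance × isotope mass) = 0.37245 × 34.9932 + 0.14917 × 36.9623 + 0.47838 × 37.9233
= 13.03322 + 5.51367 + 18.14175 = 36.68864 amu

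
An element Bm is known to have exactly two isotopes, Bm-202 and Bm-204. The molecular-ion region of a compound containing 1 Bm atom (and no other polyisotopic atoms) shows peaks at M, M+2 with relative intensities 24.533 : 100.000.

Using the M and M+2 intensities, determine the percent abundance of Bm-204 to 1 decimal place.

80.3%

Let p = fractional abundance of Bm-202. I(M+2)/I(M) = [C(1,1)·p^0·(1−p)] / p^1 = 1·(1−p)/p = 100.000/24.533 = 4.0761
(1−p)/p = 4.0761/1 = 4.0761  ⇒  p = 1/(1 + 4.0761) = 0.1970
Bm-202: 19.7%, Bm-204: 80.3%.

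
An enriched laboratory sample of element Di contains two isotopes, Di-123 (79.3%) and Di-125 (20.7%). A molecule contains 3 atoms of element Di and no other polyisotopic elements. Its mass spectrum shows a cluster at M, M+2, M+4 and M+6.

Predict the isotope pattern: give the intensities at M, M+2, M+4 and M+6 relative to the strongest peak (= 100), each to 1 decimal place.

Expanding (0.793 + 0.207)^3:
P(M) = 0.793^3 = 0.498677
P(M+2) = 3 × 0.793^2 × 0.207^1 = 0.390515
P(M+4) = 3 × 0.793^1 × 0.207^2 = 0.101938
P(M+6) = 0.207^3 = 0.008870
The M peak is largest (0.498677); scaling to 100 gives 100.0 : 78.3 : 20.4 : 1.8.

100.0 : 78.3 : 20.4 : 1.8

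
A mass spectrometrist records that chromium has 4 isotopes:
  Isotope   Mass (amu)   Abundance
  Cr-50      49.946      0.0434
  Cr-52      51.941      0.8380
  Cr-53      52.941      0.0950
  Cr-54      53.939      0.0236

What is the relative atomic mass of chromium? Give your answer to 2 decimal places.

Ar = Σ fᵢ·mᵢ = 0.0434 × 49.946 + 0.8380 × 51.941 + 0.0950 × 52.941 + 0.0236 × 53.939
= 2.1677 + 43.5266 + 5.0294 + 1.2730 = 51.9967 amu

52.00 amu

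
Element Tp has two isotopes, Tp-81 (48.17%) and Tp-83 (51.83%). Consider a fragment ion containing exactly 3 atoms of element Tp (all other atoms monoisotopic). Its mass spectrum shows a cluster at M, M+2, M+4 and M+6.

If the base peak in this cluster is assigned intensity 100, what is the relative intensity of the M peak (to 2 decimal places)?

28.79

(0.4817 + 0.5183)^3 gives M 0.1118, M+2 0.3608, M+4 0.3882, M+6 0.1392; the largest is M+4.
P(M+4) = C(3,2) × 0.4817^1 × 0.5183^2 = 3 × 0.4817 × 0.26863489 = 0.388204 (base)
P(M) = C(3,0) × 0.4817^3 × 0.5183^0 = 1 × 0.11177121 × 1.0000 = 0.111771
Relative intensity = 0.111771 / 0.388204 × 100 = 28.79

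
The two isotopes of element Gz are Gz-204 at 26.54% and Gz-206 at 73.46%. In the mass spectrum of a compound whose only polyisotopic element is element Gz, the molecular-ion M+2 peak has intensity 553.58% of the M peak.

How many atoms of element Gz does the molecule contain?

With n Gz atoms, P(M+2)/P(M) = C(n,1)·p^(n−1)q / p^n = n·q/p = n · 0.7346/0.2654.
n = 5.5358 × 0.2654/0.7346 = 2.00 ≈ 2

2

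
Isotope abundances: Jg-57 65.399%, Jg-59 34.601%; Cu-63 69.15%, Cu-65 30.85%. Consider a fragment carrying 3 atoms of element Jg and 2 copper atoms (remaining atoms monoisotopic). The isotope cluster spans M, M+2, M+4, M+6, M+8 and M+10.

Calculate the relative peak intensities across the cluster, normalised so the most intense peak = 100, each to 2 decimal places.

Element Jg pattern (n=3): 0.27971343 : 0.44396846 : 0.23489278 : 0.04142533
Copper pattern (n=2): 0.47817225 : 0.4266555 : 0.09517225
Convolve the two distributions (both contribute in 2-u steps):
  M: 0.27971343×0.47817225 = 0.133751
  M+2: 0.27971343×0.4266555 + 0.44396846×0.47817225 = 0.331635
  M+4: 0.27971343×0.09517225 + 0.44396846×0.4266555 + 0.23489278×0.47817225 = 0.328362
  M+6: 0.44396846×0.09517225 + 0.23489278×0.4266555 + 0.04142533×0.47817225 = 0.162280
  M+8: 0.23489278×0.09517225 + 0.04142533×0.4266555 = 0.040030
  M+10: 0.04142533×0.09517225 = 0.003943
Scale to base peak (0.331635) = 100: 40.33 : 100.00 : 99.01 : 48.93 : 12.07 : 1.19

40.33 : 100.00 : 99.01 : 48.93 : 12.07 : 1.19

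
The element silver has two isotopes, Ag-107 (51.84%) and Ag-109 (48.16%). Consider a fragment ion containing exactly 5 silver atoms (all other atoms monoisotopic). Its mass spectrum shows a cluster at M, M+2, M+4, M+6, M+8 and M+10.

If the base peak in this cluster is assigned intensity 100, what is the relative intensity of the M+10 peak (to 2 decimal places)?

8.02

Term probabilities: M 0.0374, M+2 0.1739, M+4 0.3231, M+6 0.3002, M+8 0.1394, M+10 0.0259. Base peak = M+4.
P(M+4) = C(5,2) × 0.5184^3 × 0.4816^2 = 10 × 0.13931407 × 0.23193856 = 0.323123 (base)
P(M+10) = C(5,5) × 0.5184^0 × 0.4816^5 = 1 × 1.0000 × 0.02590791 = 0.025908
Relative intensity = 0.025908 / 0.323123 × 100 = 8.02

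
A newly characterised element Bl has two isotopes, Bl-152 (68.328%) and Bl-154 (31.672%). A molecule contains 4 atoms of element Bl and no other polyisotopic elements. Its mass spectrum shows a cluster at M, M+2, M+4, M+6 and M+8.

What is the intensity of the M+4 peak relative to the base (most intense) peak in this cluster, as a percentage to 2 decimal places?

69.53%

Binomial terms of (0.68328 + 0.31672)^4: M 0.2180, M+2 0.4041, M+4 0.2810, M+6 0.0868, M+8 0.0101 → M+2 is the base peak.
P(M+2) = C(4,1) × 0.68328^3 × 0.31672^1 = 4 × 0.319004 × 0.31672 = 0.404140 (base)
P(M+4) = C(4,2) × 0.68328^2 × 0.31672^2 = 6 × 0.46687156 × 0.10031156 = 0.280996
Relative intensity = 0.280996 / 0.404140 × 100 = 69.53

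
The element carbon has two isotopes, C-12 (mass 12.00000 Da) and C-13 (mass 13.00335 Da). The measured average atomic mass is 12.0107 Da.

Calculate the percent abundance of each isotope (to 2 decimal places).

Let x be the fractional abundance of C-12; then C-13 has abundance 1 − x.
12.00000·x + 13.00335·(1 − x) = 12.0107
(12.00000 − 13.00335)·x = 12.0107 − 13.00335
x = -0.99265 / -1.00335 = 0.98934 → 98.93% C-12, 1.07% C-13.

C-12: 98.93%, C-13: 1.07%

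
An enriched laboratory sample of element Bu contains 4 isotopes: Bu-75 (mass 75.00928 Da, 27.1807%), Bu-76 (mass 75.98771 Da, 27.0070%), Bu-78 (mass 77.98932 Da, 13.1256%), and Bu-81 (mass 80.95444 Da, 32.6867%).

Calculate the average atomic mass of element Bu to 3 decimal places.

Weight each isotope mass by its fractional abundance: 0.271807 × 75.00928 + 0.270070 × 75.98771 + 0.131256 × 77.98932 + 0.326867 × 80.95444
= 20.388047 + 20.522001 + 10.236566 + 26.461335 = 77.607949 Da

77.608 Da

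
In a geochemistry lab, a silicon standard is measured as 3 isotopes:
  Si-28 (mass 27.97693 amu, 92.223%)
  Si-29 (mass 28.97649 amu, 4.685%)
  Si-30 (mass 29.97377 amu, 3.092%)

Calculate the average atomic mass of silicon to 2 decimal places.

28.09 amu

Average mass = Σ (abundance × isotope mass) = 0.92223 × 27.97693 + 0.04685 × 28.97649 + 0.03092 × 29.97377
= 25.801164 + 1.357549 + 0.926789 = 28.085502 amu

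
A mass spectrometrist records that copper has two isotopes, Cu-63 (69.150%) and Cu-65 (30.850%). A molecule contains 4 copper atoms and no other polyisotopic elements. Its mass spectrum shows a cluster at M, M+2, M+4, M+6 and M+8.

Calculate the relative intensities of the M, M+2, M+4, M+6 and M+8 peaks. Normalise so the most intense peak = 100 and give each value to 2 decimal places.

56.04 : 100.00 : 66.92 : 19.90 : 2.22

Each Cu atom is independently Cu-63 (p = 0.69150) or Cu-65 (q = 0.30850); the cluster is the binomial expansion (p + q)^4.
P(M) = 0.69150^4 = 0.228649
P(M+2) = 4 × 0.69150^3 × 0.30850^1 = 0.408030
P(M+4) = 6 × 0.69150^2 × 0.30850^2 = 0.273052
P(M+6) = 4 × 0.69150^1 × 0.30850^3 = 0.081212
P(M+8) = 0.30850^4 = 0.009058
The M+2 peak is largest (0.408030); scaling to 100 gives 56.04 : 100.00 : 66.92 : 19.90 : 2.22.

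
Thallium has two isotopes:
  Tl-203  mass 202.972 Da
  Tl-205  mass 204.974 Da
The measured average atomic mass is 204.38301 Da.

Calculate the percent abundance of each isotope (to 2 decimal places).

Let x be the fractional abundance of Tl-203; then Tl-205 has abundance 1 − x.
202.972·x + 204.974·(1 − x) = 204.38301
(202.972 − 204.974)·x = 204.38301 − 204.974
x = -0.59099 / -2.002 = 0.29520 → 29.52% Tl-203, 70.48% Tl-205.

Tl-203: 29.52%, Tl-205: 70.48%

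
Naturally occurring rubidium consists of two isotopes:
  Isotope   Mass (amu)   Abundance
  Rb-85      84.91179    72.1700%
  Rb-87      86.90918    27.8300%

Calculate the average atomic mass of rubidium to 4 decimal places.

Average mass = Σ (abundance × isotope mass) = 0.721700 × 84.91179 + 0.278300 × 86.90918
= 61.280839 + 24.186825 = 85.467664 amu

85.4677 amu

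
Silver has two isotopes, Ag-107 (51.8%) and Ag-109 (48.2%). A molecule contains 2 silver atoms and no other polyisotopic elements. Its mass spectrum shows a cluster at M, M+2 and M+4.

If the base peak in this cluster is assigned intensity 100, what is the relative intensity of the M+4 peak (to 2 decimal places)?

46.53

(0.518 + 0.482)^2 gives M 0.2683, M+2 0.4994, M+4 0.2323; the largest is M+2.
P(M+2) = C(2,1) × 0.518^1 × 0.482^1 = 2 × 0.5180 × 0.4820 = 0.499352 (base)
P(M+4) = C(2,2) × 0.518^0 × 0.482^2 = 1 × 1.0000 × 0.232324 = 0.232324
Relative intensity = 0.232324 / 0.499352 × 100 = 46.53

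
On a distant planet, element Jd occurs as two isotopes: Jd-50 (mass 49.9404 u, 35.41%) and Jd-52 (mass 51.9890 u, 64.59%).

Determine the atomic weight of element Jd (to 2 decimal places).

Ar = Σ fᵢ·mᵢ = 0.3541 × 49.9404 + 0.6459 × 51.9890
= 17.68390 + 33.57970 = 51.26360 u

51.26 u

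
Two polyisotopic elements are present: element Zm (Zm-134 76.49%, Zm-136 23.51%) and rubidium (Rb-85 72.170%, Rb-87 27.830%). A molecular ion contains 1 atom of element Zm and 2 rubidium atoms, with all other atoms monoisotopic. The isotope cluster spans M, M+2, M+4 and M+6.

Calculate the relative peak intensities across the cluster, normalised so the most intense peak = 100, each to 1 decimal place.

92.7 : 100.0 : 35.8 : 4.2

Element Zm pattern (n=1): 0.7649 : 0.2351
Rubidium pattern (n=2): 0.52085089 : 0.40169822 : 0.07745089
Convolve the two distributions (both contribute in 2-u steps):
  M: 0.7649×0.52085089 = 0.398399
  M+2: 0.7649×0.40169822 + 0.2351×0.52085089 = 0.429711
  M+4: 0.7649×0.07745089 + 0.2351×0.40169822 = 0.153681
  M+6: 0.2351×0.07745089 = 0.018209
Scale to base peak (0.429711) = 100: 92.7 : 100.0 : 35.8 : 4.2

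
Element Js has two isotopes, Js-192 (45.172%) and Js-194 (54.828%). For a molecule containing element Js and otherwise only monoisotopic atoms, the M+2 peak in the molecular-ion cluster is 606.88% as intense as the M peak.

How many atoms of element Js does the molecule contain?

5

With n Js atoms, P(M+2)/P(M) = C(n,1)·p^(n−1)q / p^n = n·q/p = n · 0.54828/0.45172.
n = 6.0688 × 0.45172/0.54828 = 5.00 ≈ 5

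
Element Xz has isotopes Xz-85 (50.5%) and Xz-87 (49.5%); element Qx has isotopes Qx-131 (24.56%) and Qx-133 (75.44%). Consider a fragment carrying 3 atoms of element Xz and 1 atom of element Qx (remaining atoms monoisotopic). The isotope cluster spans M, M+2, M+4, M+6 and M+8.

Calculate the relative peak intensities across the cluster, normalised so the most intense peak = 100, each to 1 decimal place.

Element Xz pattern (n=3): 0.12878763 : 0.37871212 : 0.37121287 : 0.12128738
Element Qx pattern (n=1): 0.2456 : 0.7544
Convolve the two distributions (both contribute in 2-u steps):
  M: 0.12878763×0.2456 = 0.031630
  M+2: 0.12878763×0.7544 + 0.37871212×0.2456 = 0.190169
  M+4: 0.37871212×0.7544 + 0.37121287×0.2456 = 0.376870
  M+6: 0.37121287×0.7544 + 0.12128738×0.2456 = 0.309831
  M+8: 0.12128738×0.7544 = 0.091499
Scale to base peak (0.376870) = 100: 8.4 : 50.5 : 100.0 : 82.2 : 24.3

8.4 : 50.5 : 100.0 : 82.2 : 24.3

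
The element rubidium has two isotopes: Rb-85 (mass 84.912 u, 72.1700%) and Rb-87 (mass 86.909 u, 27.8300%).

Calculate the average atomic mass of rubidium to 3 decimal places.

The abundance-weighted mean is 0.721700 × 84.912 + 0.278300 × 86.909
= 61.2810 + 24.1868 = 85.4678 u

85.468 u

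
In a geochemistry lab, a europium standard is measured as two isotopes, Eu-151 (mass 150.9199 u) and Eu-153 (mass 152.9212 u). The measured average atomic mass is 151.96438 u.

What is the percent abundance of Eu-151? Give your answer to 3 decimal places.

47.810%

Let x be the fractional abundance of Eu-151; then Eu-153 has abundance 1 − x.
150.9199·x + 152.9212·(1 − x) = 151.96438
(150.9199 − 152.9212)·x = 151.96438 − 152.9212
x = -0.95682 / -2.0013 = 0.47810 → 47.810% Eu-151, 52.190% Eu-153.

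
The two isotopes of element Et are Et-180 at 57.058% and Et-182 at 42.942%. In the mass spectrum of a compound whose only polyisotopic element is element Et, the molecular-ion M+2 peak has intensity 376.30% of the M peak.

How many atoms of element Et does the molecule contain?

5

The M+2/M ratio from n Et atoms is n · q/p = n · 0.42942/0.57058.
n = 3.7630 × 0.57058/0.42942 = 5.00 ≈ 5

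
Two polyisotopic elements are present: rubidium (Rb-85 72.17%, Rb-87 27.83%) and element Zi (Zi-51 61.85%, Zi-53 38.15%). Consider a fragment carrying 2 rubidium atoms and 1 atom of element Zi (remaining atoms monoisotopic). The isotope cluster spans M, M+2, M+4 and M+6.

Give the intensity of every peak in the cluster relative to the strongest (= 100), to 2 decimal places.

Rubidium pattern (n=2): 0.52085089 : 0.40169822 : 0.07745089
Element Zi pattern (n=1): 0.6185 : 0.3815
Convolve the two distributions (both contribute in 2-u steps):
  M: 0.52085089×0.6185 = 0.322146
  M+2: 0.52085089×0.3815 + 0.40169822×0.6185 = 0.447155
  M+4: 0.40169822×0.3815 + 0.07745089×0.6185 = 0.201151
  M+6: 0.07745089×0.3815 = 0.029548
Scale to base peak (0.447155) = 100: 72.04 : 100.00 : 44.98 : 6.61

72.04 : 100.00 : 44.98 : 6.61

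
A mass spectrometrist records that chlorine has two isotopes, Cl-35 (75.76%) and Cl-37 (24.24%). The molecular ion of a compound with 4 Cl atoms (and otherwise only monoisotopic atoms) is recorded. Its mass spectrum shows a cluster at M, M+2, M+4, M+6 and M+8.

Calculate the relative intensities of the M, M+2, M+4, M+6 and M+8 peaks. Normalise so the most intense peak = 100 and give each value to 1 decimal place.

78.1 : 100.0 : 48.0 : 10.2 : 0.8

Each Cl atom is independently Cl-35 (p = 0.7576) or Cl-37 (q = 0.2424); the cluster is the binomial expansion (p + q)^4.
P(M) = 0.7576^4 = 0.329428
P(M+2) = 4 × 0.7576^3 × 0.2424^1 = 0.421612
P(M+4) = 6 × 0.7576^2 × 0.2424^2 = 0.202347
P(M+6) = 4 × 0.7576^1 × 0.2424^3 = 0.043162
P(M+8) = 0.2424^4 = 0.003452
The M+2 peak is largest (0.421612); scaling to 100 gives 78.1 : 100.0 : 48.0 : 10.2 : 0.8.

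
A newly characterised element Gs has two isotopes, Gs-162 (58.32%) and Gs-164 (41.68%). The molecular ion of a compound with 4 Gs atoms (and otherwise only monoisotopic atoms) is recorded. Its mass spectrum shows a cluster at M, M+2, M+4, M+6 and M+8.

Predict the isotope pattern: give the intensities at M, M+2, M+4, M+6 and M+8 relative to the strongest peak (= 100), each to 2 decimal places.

The 4 Gs atoms are independent, so intensities follow the terms of (0.5832 + 0.4168)^4.
P(M) = 0.5832^4 = 0.115683
P(M+2) = 4 × 0.5832^3 × 0.4168^1 = 0.330705
P(M+4) = 6 × 0.5832^2 × 0.4168^2 = 0.354521
P(M+6) = 4 × 0.5832^1 × 0.4168^3 = 0.168912
P(M+8) = 0.4168^4 = 0.030179
The M+4 peak is largest (0.354521); scaling to 100 gives 32.63 : 93.28 : 100.00 : 47.65 : 8.51.

32.63 : 93.28 : 100.00 : 47.65 : 8.51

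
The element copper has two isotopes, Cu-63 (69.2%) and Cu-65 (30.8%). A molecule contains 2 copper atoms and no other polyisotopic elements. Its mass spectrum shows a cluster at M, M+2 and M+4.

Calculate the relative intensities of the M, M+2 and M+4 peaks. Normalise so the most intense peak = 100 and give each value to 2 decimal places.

100.00 : 89.02 : 19.81

Expanding (0.692 + 0.308)^2:
P(M) = 0.692^2 = 0.478864
P(M+2) = 2 × 0.692^1 × 0.308^1 = 0.426272
P(M+4) = 0.308^2 = 0.094864
The M peak is largest (0.478864); scaling to 100 gives 100.00 : 89.02 : 19.81.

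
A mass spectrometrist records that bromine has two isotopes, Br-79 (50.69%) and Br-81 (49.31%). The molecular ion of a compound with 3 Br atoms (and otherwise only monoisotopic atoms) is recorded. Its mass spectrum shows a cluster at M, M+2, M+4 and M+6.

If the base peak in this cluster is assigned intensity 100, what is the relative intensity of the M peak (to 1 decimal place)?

34.3

Term probabilities: M 0.1302, M+2 0.3801, M+4 0.3698, M+6 0.1199. Base peak = M+2.
P(M+2) = C(3,1) × 0.5069^2 × 0.4931^1 = 3 × 0.25694761 × 0.4931 = 0.380103 (base)
P(M) = C(3,0) × 0.5069^3 × 0.4931^0 = 1 × 0.13024674 × 1.0000 = 0.130247
Relative intensity = 0.130247 / 0.380103 × 100 = 34.3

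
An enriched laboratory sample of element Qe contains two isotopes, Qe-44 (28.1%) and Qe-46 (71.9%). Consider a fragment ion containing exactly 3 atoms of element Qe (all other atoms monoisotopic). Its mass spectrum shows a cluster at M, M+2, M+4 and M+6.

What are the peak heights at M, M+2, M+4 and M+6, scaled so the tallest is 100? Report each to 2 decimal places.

The 3 Qe atoms are independent, so intensities follow the terms of (0.281 + 0.719)^3.
P(M) = 0.281^3 = 0.022188
P(M+2) = 3 × 0.281^2 × 0.719^1 = 0.170319
P(M+4) = 3 × 0.281^1 × 0.719^2 = 0.435798
P(M+6) = 0.719^3 = 0.371695
The M+4 peak is largest (0.435798); scaling to 100 gives 5.09 : 39.08 : 100.00 : 85.29.

5.09 : 39.08 : 100.00 : 85.29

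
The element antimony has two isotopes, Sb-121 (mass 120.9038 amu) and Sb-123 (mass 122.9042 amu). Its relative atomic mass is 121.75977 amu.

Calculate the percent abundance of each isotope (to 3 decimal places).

With x = fraction of Sb-121 (so Sb-123 is 1 − x):
120.9038·x + 122.9042·(1 − x) = 121.75977
(120.9038 − 122.9042)·x = 121.75977 − 122.9042
x = -1.14443 / -2.0004 = 0.57210 → 57.210% Sb-121, 42.790% Sb-123.

Sb-121: 57.210%, Sb-123: 42.790%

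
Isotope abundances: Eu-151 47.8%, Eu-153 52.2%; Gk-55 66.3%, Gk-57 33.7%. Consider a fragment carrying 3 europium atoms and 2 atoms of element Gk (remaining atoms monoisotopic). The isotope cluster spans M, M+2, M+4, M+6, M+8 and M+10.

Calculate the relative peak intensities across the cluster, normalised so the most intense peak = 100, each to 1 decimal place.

14.0 : 59.9 : 100.0 : 80.7 : 31.4 : 4.7

Europium pattern (n=3): 0.10921535 : 0.35780594 : 0.39074206 : 0.14223665
Element Gk pattern (n=2): 0.439569 : 0.446862 : 0.113569
Convolve the two distributions (both contribute in 2-u steps):
  M: 0.10921535×0.439569 = 0.048008
  M+2: 0.10921535×0.446862 + 0.35780594×0.439569 = 0.206085
  M+4: 0.10921535×0.113569 + 0.35780594×0.446862 + 0.39074206×0.439569 = 0.344051
  M+6: 0.35780594×0.113569 + 0.39074206×0.446862 + 0.14223665×0.439569 = 0.277766
  M+8: 0.39074206×0.113569 + 0.14223665×0.446862 = 0.107936
  M+10: 0.14223665×0.113569 = 0.016154
Scale to base peak (0.344051) = 100: 14.0 : 59.9 : 100.0 : 80.7 : 31.4 : 4.7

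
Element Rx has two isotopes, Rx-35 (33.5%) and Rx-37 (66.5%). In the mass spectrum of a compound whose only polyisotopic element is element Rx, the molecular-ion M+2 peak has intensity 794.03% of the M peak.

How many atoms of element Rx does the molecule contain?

4

With n Rx atoms, P(M+2)/P(M) = C(n,1)·p^(n−1)q / p^n = n·q/p = n · 0.665/0.335.
n = 7.9403 × 0.335/0.665 = 4.00 ≈ 4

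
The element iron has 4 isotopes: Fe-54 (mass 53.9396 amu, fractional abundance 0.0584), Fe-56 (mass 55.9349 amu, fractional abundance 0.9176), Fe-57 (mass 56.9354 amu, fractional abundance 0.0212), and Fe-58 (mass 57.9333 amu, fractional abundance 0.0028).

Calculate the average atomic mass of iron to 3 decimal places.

55.845 amu

The abundance-weighted mean is 0.0584 × 53.9396 + 0.9176 × 55.9349 + 0.0212 × 56.9354 + 0.0028 × 57.9333
= 3.15007 + 51.32586 + 1.20703 + 0.16221 = 55.84517 amu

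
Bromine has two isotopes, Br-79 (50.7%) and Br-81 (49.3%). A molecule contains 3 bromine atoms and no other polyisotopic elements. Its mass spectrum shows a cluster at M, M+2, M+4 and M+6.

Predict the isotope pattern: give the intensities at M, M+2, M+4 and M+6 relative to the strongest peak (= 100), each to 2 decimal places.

Expanding (0.507 + 0.493)^3:
P(M) = 0.507^3 = 0.130324
P(M+2) = 3 × 0.507^2 × 0.493^1 = 0.380175
P(M+4) = 3 × 0.507^1 × 0.493^2 = 0.369678
P(M+6) = 0.493^3 = 0.119823
The M+2 peak is largest (0.380175); scaling to 100 gives 34.28 : 100.00 : 97.24 : 31.52.

34.28 : 100.00 : 97.24 : 31.52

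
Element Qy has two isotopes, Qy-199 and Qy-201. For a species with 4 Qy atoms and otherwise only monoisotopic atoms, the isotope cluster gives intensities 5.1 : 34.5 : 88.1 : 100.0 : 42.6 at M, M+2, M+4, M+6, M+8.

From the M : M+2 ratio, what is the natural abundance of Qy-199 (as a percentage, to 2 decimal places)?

If p is the fraction of Qy that is Qy-199, then I(M+2)/I(M) = [C(4,1)·p^3·(1−p)] / p^4 = 4·(1−p)/p = 34.5/5.1 = 6.7647
(1−p)/p = 6.7647/4 = 1.6912  ⇒  p = 1/(1 + 1.6912) = 0.3716
Qy-199: 37.16%, Qy-201: 62.84%.

37.16%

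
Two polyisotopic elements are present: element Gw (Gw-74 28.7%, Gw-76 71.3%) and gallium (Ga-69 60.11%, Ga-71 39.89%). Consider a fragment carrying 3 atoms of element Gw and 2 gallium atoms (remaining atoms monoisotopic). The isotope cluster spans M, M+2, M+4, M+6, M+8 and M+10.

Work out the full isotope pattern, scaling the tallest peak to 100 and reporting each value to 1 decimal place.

Element Gw pattern (n=3): 0.0236399 : 0.17618729 : 0.43770571 : 0.3624671
Gallium pattern (n=2): 0.36132121 : 0.47955758 : 0.15912121
Convolve the two distributions (both contribute in 2-u steps):
  M: 0.0236399×0.36132121 = 0.008542
  M+2: 0.0236399×0.47955758 + 0.17618729×0.36132121 = 0.074997
  M+4: 0.0236399×0.15912121 + 0.17618729×0.47955758 + 0.43770571×0.36132121 = 0.246406
  M+6: 0.17618729×0.15912121 + 0.43770571×0.47955758 + 0.3624671×0.36132121 = 0.368907
  M+8: 0.43770571×0.15912121 + 0.3624671×0.47955758 = 0.243472
  M+10: 0.3624671×0.15912121 = 0.057676
Scale to base peak (0.368907) = 100: 2.3 : 20.3 : 66.8 : 100.0 : 66.0 : 15.6

2.3 : 20.3 : 66.8 : 100.0 : 66.0 : 15.6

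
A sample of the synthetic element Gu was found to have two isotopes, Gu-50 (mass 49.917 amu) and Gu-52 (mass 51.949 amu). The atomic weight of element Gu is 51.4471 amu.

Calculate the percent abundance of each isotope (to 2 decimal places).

Gu-50: 24.70%, Gu-52: 75.30%

Writing the weighted mean with unknown fraction x of Gu-50:
49.917·x + 51.949·(1 − x) = 51.4471
(49.917 − 51.949)·x = 51.4471 − 51.949
x = -0.5019 / -2.032 = 0.24700 → 24.70% Gu-50, 75.30% Gu-52.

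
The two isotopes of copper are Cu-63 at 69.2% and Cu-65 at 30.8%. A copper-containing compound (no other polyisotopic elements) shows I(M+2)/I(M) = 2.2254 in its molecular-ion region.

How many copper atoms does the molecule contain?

5

The M+2/M ratio from n Cu atoms is n · q/p = n · 0.308/0.692.
n = 2.2254 × 0.692/0.308 = 5.00 ≈ 5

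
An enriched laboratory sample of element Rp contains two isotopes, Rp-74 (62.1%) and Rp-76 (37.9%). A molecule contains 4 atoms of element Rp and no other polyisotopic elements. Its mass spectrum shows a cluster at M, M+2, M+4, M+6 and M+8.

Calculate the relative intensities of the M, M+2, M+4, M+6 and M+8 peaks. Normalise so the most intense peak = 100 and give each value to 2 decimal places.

The 4 Rp atoms are independent, so intensities follow the terms of (0.621 + 0.379)^4.
P(M) = 0.621^4 = 0.148719
P(M+2) = 4 × 0.621^3 × 0.379^1 = 0.363056
P(M+4) = 6 × 0.621^2 × 0.379^2 = 0.332363
P(M+6) = 4 × 0.621^1 × 0.379^3 = 0.135229
P(M+8) = 0.379^4 = 0.020633
The M+2 peak is largest (0.363056); scaling to 100 gives 40.96 : 100.00 : 91.55 : 37.25 : 5.68.

40.96 : 100.00 : 91.55 : 37.25 : 5.68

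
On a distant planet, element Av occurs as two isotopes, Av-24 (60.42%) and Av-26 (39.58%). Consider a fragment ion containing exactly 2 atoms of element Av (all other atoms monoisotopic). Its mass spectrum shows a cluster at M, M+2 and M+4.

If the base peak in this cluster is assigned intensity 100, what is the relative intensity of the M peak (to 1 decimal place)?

76.3

Term probabilities: M 0.3651, M+2 0.4783, M+4 0.1567. Base peak = M+2.
P(M+2) = C(2,1) × 0.6042^1 × 0.3958^1 = 2 × 0.6042 × 0.3958 = 0.478285 (base)
P(M) = C(2,0) × 0.6042^2 × 0.3958^0 = 1 × 0.36505764 × 1.0000 = 0.365058
Relative intensity = 0.365058 / 0.478285 × 100 = 76.3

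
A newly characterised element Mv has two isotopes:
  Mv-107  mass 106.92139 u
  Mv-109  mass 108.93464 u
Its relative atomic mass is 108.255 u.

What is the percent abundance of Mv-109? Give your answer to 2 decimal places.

66.24%

Let x be the fractional abundance of Mv-107; then Mv-109 has abundance 1 − x.
106.92139·x + 108.93464·(1 − x) = 108.255
(106.92139 − 108.93464)·x = 108.255 − 108.93464
x = -0.67964 / -2.01325 = 0.33758 → 33.76% Mv-107, 66.24% Mv-109.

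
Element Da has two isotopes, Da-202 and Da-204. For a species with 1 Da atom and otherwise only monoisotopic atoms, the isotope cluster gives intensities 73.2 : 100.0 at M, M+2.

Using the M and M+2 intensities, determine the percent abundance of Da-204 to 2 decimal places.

57.74%

Write p for the Da-202 fraction. I(M+2)/I(M) = [C(1,1)·p^0·(1−p)] / p^1 = 1·(1−p)/p = 100.0/73.2 = 1.3661
(1−p)/p = 1.3661/1 = 1.3661  ⇒  p = 1/(1 + 1.3661) = 0.4226
Da-202: 42.26%, Da-204: 57.74%.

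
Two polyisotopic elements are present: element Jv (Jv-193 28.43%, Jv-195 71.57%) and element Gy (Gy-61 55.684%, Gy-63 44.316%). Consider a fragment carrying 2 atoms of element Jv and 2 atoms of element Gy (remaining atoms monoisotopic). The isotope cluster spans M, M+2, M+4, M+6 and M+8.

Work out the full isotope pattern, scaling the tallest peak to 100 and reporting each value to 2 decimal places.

6.67 : 44.22 : 100.00 : 88.60 : 26.79

Element Jv pattern (n=2): 0.08082649 : 0.40694702 : 0.51222649
Element Gy pattern (n=2): 0.31007079 : 0.49353843 : 0.19639079
Convolve the two distributions (both contribute in 2-u steps):
  M: 0.08082649×0.31007079 = 0.025062
  M+2: 0.08082649×0.49353843 + 0.40694702×0.31007079 = 0.166073
  M+4: 0.08082649×0.19639079 + 0.40694702×0.49353843 + 0.51222649×0.31007079 = 0.375544
  M+6: 0.40694702×0.19639079 + 0.51222649×0.49353843 = 0.332724
  M+8: 0.51222649×0.19639079 = 0.100597
Scale to base peak (0.375544) = 100: 6.67 : 44.22 : 100.00 : 88.60 : 26.79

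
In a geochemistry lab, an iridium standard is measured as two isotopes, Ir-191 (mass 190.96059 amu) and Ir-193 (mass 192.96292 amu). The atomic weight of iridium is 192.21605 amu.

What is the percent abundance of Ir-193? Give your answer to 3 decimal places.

Writing the weighted mean with unknown fraction x of Ir-191:
190.96059·x + 192.96292·(1 − x) = 192.21605
(190.96059 − 192.96292)·x = 192.21605 − 192.96292
x = -0.74687 / -2.00233 = 0.37300 → 37.300% Ir-191, 62.700% Ir-193.

62.700%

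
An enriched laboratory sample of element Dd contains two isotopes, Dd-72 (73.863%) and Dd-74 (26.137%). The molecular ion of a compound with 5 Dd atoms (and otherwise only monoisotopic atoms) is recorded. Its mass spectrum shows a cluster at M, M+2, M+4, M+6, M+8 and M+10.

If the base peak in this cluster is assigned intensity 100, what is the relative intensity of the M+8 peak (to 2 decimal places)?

4.43

Term probabilities: M 0.2199, M+2 0.3890, M+4 0.2753, M+6 0.0974, M+8 0.0172, M+10 0.0012. Base peak = M+2.
P(M+2) = C(5,1) × 0.73863^4 × 0.26137^1 = 5 × 0.29765129 × 0.26137 = 0.388986 (base)
P(M+8) = C(5,4) × 0.73863^1 × 0.26137^4 = 5 × 0.73863 × 0.00466684 = 0.017235
Relative intensity = 0.017235 / 0.388986 × 100 = 4.43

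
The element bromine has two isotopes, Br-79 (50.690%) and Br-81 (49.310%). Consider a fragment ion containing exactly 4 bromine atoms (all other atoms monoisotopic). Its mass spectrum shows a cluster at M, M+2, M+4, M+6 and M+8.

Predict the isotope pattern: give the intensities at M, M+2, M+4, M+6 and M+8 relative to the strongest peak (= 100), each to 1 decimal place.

17.6 : 68.5 : 100.0 : 64.9 : 15.8

The 4 Br atoms are independent, so intensities follow the terms of (0.50690 + 0.49310)^4.
P(M) = 0.50690^4 = 0.066022
P(M+2) = 4 × 0.50690^3 × 0.49310^1 = 0.256899
P(M+4) = 6 × 0.50690^2 × 0.49310^2 = 0.374857
P(M+6) = 4 × 0.50690^1 × 0.49310^3 = 0.243101
P(M+8) = 0.49310^4 = 0.059121
The M+4 peak is largest (0.374857); scaling to 100 gives 17.6 : 68.5 : 100.0 : 64.9 : 15.8.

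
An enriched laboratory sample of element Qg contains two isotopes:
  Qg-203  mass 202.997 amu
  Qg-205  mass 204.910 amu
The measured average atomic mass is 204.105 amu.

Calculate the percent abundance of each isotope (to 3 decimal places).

Qg-203: 42.081%, Qg-205: 57.919%

Writing the weighted mean with unknown fraction x of Qg-203:
202.997·x + 204.910·(1 − x) = 204.105
(202.997 − 204.910)·x = 204.105 − 204.910
x = -0.805 / -1.913 = 0.42081 → 42.081% Qg-203, 57.919% Qg-205.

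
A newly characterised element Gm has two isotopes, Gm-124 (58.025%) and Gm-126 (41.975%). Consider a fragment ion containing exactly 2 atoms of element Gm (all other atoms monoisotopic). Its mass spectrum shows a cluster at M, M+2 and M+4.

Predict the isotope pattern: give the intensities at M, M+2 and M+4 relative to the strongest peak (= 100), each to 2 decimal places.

Expanding (0.58025 + 0.41975)^2:
P(M) = 0.58025^2 = 0.336690
P(M+2) = 2 × 0.58025^1 × 0.41975^1 = 0.487120
P(M+4) = 0.41975^2 = 0.176190
The M+2 peak is largest (0.487120); scaling to 100 gives 69.12 : 100.00 : 36.17.

69.12 : 100.00 : 36.17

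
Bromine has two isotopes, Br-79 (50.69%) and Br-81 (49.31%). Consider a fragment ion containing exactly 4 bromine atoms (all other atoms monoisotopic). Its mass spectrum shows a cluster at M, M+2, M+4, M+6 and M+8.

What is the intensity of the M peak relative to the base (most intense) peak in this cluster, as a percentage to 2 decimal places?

(0.5069 + 0.4931)^4 gives M 0.0660, M+2 0.2569, M+4 0.3749, M+6 0.2431, M+8 0.0591; the largest is M+4.
P(M+4) = C(4,2) × 0.5069^2 × 0.4931^2 = 6 × 0.25694761 × 0.24314761 = 0.374857 (base)
P(M) = C(4,0) × 0.5069^4 × 0.4931^0 = 1 × 0.06602207 × 1.0000 = 0.066022
Relative intensity = 0.066022 / 0.374857 × 100 = 17.61

17.61%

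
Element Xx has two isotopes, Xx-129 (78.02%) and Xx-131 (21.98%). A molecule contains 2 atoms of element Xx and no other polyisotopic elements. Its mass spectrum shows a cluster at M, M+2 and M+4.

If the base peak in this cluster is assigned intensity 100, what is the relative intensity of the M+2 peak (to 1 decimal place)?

Binomial terms of (0.7802 + 0.2198)^2: M 0.6087, M+2 0.3430, M+4 0.0483 → M is the base peak.
P(M) = C(2,0) × 0.7802^2 × 0.2198^0 = 1 × 0.60871204 × 1.0000 = 0.608712 (base)
P(M+2) = C(2,1) × 0.7802^1 × 0.2198^1 = 2 × 0.7802 × 0.2198 = 0.342976
Relative intensity = 0.342976 / 0.608712 × 100 = 56.3

56.3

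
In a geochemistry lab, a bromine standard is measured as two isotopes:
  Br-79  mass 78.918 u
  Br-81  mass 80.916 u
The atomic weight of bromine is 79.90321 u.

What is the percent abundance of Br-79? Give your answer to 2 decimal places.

50.69%

With x = fraction of Br-79 (so Br-81 is 1 − x):
78.918·x + 80.916·(1 − x) = 79.90321
(78.918 − 80.916)·x = 79.90321 − 80.916
x = -1.01279 / -1.998 = 0.50690 → 50.69% Br-79, 49.31% Br-81.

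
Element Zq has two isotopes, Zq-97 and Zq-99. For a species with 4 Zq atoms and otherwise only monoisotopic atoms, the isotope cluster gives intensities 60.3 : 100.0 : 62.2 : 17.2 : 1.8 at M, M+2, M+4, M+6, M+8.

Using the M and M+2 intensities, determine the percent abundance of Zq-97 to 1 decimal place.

Write p for the Zq-97 fraction. I(M+2)/I(M) = [C(4,1)·p^3·(1−p)] / p^4 = 4·(1−p)/p = 100.0/60.3 = 1.6584
(1−p)/p = 1.6584/4 = 0.4146  ⇒  p = 1/(1 + 0.4146) = 0.7069
Zq-97: 70.7%, Zq-99: 29.3%.

70.7%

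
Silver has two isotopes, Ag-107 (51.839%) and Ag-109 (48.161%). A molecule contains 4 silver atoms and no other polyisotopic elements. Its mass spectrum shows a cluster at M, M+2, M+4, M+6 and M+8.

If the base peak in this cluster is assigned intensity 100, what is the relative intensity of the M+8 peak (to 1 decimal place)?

14.4

Binomial terms of (0.51839 + 0.48161)^4: M 0.0722, M+2 0.2684, M+4 0.3740, M+6 0.2316, M+8 0.0538 → M+4 is the base peak.
P(M+4) = C(4,2) × 0.51839^2 × 0.48161^2 = 6 × 0.26872819 × 0.23194819 = 0.373986 (base)
P(M+8) = C(4,4) × 0.51839^0 × 0.48161^4 = 1 × 1.0000 × 0.05379996 = 0.053800
Relative intensity = 0.053800 / 0.373986 × 100 = 14.4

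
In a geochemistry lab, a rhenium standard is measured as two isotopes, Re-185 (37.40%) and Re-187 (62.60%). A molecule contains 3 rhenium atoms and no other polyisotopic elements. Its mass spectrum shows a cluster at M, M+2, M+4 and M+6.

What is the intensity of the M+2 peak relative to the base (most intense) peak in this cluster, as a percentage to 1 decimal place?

(0.3740 + 0.6260)^3 gives M 0.0523, M+2 0.2627, M+4 0.4397, M+6 0.2453; the largest is M+4.
P(M+4) = C(3,2) × 0.3740^1 × 0.6260^2 = 3 × 0.3740 × 0.391876 = 0.439685 (base)
P(M+2) = C(3,1) × 0.3740^2 × 0.6260^1 = 3 × 0.139876 × 0.6260 = 0.262687
Relative intensity = 0.262687 / 0.439685 × 100 = 59.7

59.7%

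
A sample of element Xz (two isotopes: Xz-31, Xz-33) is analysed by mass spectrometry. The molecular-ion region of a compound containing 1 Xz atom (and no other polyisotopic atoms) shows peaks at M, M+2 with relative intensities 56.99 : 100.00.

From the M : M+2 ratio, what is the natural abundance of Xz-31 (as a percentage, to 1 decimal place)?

If p is the fraction of Xz that is Xz-31, then I(M+2)/I(M) = [C(1,1)·p^0·(1−p)] / p^1 = 1·(1−p)/p = 100.00/56.99 = 1.7547
(1−p)/p = 1.7547/1 = 1.7547  ⇒  p = 1/(1 + 1.7547) = 0.3630
Xz-31: 36.3%, Xz-33: 63.7%.

36.3%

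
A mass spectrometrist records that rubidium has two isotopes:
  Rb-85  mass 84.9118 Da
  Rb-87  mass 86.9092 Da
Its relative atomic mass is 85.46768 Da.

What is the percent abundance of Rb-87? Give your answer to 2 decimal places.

27.83%

With x = fraction of Rb-85 (so Rb-87 is 1 − x):
84.9118·x + 86.9092·(1 − x) = 85.46768
(84.9118 − 86.9092)·x = 85.46768 − 86.9092
x = -1.44152 / -1.9974 = 0.72170 → 72.17% Rb-85, 27.83% Rb-87.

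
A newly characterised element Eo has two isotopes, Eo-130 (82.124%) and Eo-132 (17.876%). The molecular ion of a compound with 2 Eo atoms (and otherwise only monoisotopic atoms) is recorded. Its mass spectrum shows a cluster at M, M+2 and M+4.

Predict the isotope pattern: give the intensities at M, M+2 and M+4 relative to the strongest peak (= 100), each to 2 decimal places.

The 2 Eo atoms are independent, so intensities follow the terms of (0.82124 + 0.17876)^2.
P(M) = 0.82124^2 = 0.674435
P(M+2) = 2 × 0.82124^1 × 0.17876^1 = 0.293610
P(M+4) = 0.17876^2 = 0.031955
The M peak is largest (0.674435); scaling to 100 gives 100.00 : 43.53 : 4.74.

100.00 : 43.53 : 4.74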